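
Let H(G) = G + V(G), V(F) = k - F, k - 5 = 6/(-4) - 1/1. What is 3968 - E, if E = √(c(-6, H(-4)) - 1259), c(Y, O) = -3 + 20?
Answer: 3968 - 3*I*√138 ≈ 3968.0 - 35.242*I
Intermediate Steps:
k = 5/2 (k = 5 + (6/(-4) - 1/1) = 5 + (6*(-¼) - 1*1) = 5 + (-3/2 - 1) = 5 - 5/2 = 5/2 ≈ 2.5000)
V(F) = 5/2 - F
H(G) = 5/2 (H(G) = G + (5/2 - G) = 5/2)
c(Y, O) = 17
E = 3*I*√138 (E = √(17 - 1259) = √(-1242) = 3*I*√138 ≈ 35.242*I)
3968 - E = 3968 - 3*I*√138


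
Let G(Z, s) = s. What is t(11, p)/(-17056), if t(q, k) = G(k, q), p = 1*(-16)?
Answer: -11/17056 ≈ -0.00064493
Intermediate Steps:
p = -16
t(q, k) = q
t(11, p)/(-17056) = 11/(-17056) = 11*(-1/17056) = -11/17056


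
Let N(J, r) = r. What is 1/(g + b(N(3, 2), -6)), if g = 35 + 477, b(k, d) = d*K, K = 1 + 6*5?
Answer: 1/326 ≈ 0.0030675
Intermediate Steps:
K = 31 (K = 1 + 30 = 31)
b(k, d) = 31*d (b(k, d) = d*31 = 31*d)
g = 512
1/(g + b(N(3, 2), -6)) = 1/(512 + 31*(-6)) = 1/(512 - 186) = 1/326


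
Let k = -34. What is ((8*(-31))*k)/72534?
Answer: 4216/36267 ≈ 0.11625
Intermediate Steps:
((8*(-31))*k)/72534 = ((8*(-31))*(-34))/72534 = -248*(-34)*(1/72534) = 8432*(1/72534) = 4216/36267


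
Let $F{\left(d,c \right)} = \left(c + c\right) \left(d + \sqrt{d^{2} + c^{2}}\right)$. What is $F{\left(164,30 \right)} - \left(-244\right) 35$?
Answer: $18380 + 120 \sqrt{6949} \approx 28383.0$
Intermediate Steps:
$F{\left(d,c \right)} = 2 c \left(d + \sqrt{c^{2} + d^{2}}\right)$
$F{\left(164,30 \right)} - \left(-244\right) 35 = 2 \cdot 30 \left(164 + \sqrt{30^{2} + 164^{2}}\right) - \left(-244\right) 35 = 2 \cdot 30 \left(164 + \sqrt{900 + 26896}\right) - -8540 = 2 \cdot 30 \left(164 + \sqrt{27796}\right) + 8540 = 2 \cdot 30 \left(164 + 2 \sqrt{6949}\right) + 8540 = \left(9840 + 120 \sqrt{6949}\right) + 8540 = 18380 + 120 \sqrt{6949}$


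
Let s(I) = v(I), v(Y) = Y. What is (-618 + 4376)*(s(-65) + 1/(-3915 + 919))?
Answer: -365918339/1498 ≈ -2.4427e+5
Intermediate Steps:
s(I) = I
(-618 + 4376)*(s(-65) + 1/(-3915 + 919)) = (-618 + 4376)*(-65 + 1/(-3915 + 919)) = 3758*(-65 + 1/(-2996)) = 3758*(-65 - 1/2996) = 3758*(-194741/2996) = -365918339/1498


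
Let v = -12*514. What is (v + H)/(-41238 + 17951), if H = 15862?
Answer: -9694/23287 ≈ -0.41628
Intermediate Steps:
v = -6168
(v + H)/(-41238 + 17951) = (-6168 + 15862)/(-41238 + 17951) = 9694/(-23287) = 9694*(-1/23287) = -9694/23287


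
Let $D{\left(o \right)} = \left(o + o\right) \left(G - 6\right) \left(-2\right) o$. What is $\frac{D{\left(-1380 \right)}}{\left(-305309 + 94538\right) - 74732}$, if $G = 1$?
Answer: $- \frac{38088000}{285503} \approx -133.41$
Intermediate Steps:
$D{\left(o \right)} = 20 o^{2}$ ($D{\left(o \right)} = \left(o + o\right) \left(1 - 6\right) \left(-2\right) o = 2 o \left(-5\right) \left(-2\right) o = - 10 o \left(-2\right) o = 20 o o = 20 o^{2}$)
$\frac{D{\left(-1380 \right)}}{\left(-305309 + 94538\right) - 74732} = \frac{20 \left(-1380\right)^{2}}{\left(-305309 + 94538\right) - 74732} = \frac{20 \cdot 1904400}{-210771 - 74732} = \frac{38088000}{-285503} = 38088000 \left(- \frac{1}{285503}\right) = - \frac{38088000}{285503}$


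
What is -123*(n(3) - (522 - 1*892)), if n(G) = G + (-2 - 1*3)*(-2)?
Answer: -47109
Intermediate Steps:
n(G) = 10 + G (n(G) = G + (-2 - 3)*(-2) = G - 5*(-2) = G + 10 = 10 + G)
-123*(n(3) - (522 - 1*892)) = -123*((10 + 3) - (522 - 1*892)) = -123*(13 - (522 - 892)) = -123*(13 - 1*(-370)) = -123*(13 + 370) = -123*383 = -47109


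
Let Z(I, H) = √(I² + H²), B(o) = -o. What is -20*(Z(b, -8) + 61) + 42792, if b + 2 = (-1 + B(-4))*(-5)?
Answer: 41572 - 20*√353 ≈ 41196.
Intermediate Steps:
b = -17 (b = -2 + (-1 - 1*(-4))*(-5) = -2 + (-1 + 4)*(-5) = -2 + 3*(-5) = -2 - 15 = -17)
Z(I, H) = √(H² + I²)
-20*(Z(b, -8) + 61) + 42792 = -20*(√((-8)² + (-17)²) + 61) + 42792 = -20*(√(64 + 289) + 61) + 42792 = -20*(√353 + 61) + 42792 = -20*(61 + √353) + 42792 = (-1220 - 20*√353) + 42792 = 41572 - 20*√353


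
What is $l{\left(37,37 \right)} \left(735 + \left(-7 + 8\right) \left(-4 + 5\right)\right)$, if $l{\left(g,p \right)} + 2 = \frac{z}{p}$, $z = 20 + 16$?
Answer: $- \frac{27968}{37} \approx -755.89$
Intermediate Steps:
$z = 36$
$l{\left(g,p \right)} = -2 + \frac{36}{p}$
$l{\left(37,37 \right)} \left(735 + \left(-7 + 8\right) \left(-4 + 5\right)\right) = \left(-2 + \frac{36}{37}\right) \left(735 + \left(-7 + 8\right) \left(-4 + 5\right)\right) = \left(-2 + 36 \cdot \frac{1}{37}\right) \left(735 + 1 \cdot 1\right) = \left(-2 + \frac{36}{37}\right) \left(735 + 1\right) = \left(- \frac{38}{37}\right) 736 = - \frac{27968}{37}$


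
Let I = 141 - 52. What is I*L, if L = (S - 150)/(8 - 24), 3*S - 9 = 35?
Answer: 18067/24 ≈ 752.79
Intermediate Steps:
I = 89
S = 44/3 (S = 3 + (⅓)*35 = 3 + 35/3 = 44/3 ≈ 14.667)
L = 203/24 (L = (44/3 - 150)/(8 - 24) = -406/3/(-16) = -406/3*(-1/16) = 203/24 ≈ 8.4583)
I*L = 89*(203/24) = 18067/24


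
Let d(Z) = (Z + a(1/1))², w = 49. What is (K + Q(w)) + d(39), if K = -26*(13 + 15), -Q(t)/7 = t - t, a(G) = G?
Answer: 872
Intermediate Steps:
d(Z) = (1 + Z)² (d(Z) = (Z + 1/1)² = (Z + 1)² = (1 + Z)²)
Q(t) = 0 (Q(t) = -7*(t - t) = -7*0 = 0)
K = -728 (K = -26*28 = -728)
(K + Q(w)) + d(39) = (-728 + 0) + (1 + 39)² = -728 + 40² = -728 + 1600 = 872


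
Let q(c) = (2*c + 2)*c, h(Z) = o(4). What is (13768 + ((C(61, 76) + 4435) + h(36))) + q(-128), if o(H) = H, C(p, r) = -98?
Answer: 50621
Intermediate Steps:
h(Z) = 4
q(c) = c*(2 + 2*c) (q(c) = (2 + 2*c)*c = c*(2 + 2*c))
(13768 + ((C(61, 76) + 4435) + h(36))) + q(-128) = (13768 + ((-98 + 4435) + 4)) + 2*(-128)*(1 - 128) = (13768 + (4337 + 4)) + 2*(-128)*(-127) = (13768 + 4341) + 32512 = 18109 + 32512 = 50621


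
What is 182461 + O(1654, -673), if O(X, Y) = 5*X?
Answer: 190731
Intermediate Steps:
182461 + O(1654, -673) = 182461 + 5*1654 = 182461 + 8270 = 190731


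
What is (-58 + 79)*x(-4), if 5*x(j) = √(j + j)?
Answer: 42*I*√2/5 ≈ 11.879*I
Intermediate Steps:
x(j) = √2*√j/5 (x(j) = √(j + j)/5 = √(2*j)/5 = (√2*√j)/5 = √2*√j/5)
(-58 + 79)*x(-4) = (-58 + 79)*(√2*√(-4)/5) = 21*(√2*(2*I)/5) = 21*(2*I*√2/5) = 42*I*√2/5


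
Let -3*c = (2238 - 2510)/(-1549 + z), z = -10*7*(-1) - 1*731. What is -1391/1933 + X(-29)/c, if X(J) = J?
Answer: 10919987/15464 ≈ 706.16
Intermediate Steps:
z = -661 (z = -70*(-1) - 731 = 70 - 731 = -661)
c = -8/195 (c = -(2238 - 2510)/(3*(-1549 - 661)) = -(-272)/(3*(-2210)) = -(-272)*(-1)/(3*2210) = -1/3*8/65 = -8/195 ≈ -0.041026)
-1391/1933 + X(-29)/c = -1391/1933 - 29/(-8/195) = -1391*1/1933 - 29*(-195/8) = -1391/1933 + 5655/8 = 10919987/15464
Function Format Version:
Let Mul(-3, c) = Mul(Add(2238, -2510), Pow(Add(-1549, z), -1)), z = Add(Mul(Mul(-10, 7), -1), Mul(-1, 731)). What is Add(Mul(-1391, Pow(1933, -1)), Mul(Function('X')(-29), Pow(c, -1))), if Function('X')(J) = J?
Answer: Rational(10919987, 15464) ≈ 706.16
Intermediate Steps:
z = -661 (z = Add(Mul(-70, -1), -731) = Add(70, -731) = -661)
c = Rational(-8, 195) (c = Mul(Rational(-1, 3), Mul(Add(2238, -2510), Pow(Add(-1549, -661), -1))) = Mul(Rational(-1, 3), Mul(-272, Pow(-2210, -1))) = Mul(Rational(-1, 3), Mul(-272, Rational(-1, 2210))) = Mul(Rational(-1, 3), Rational(8, 65)) = Rational(-8, 195) ≈ -0.041026)
Add(Mul(-1391, Pow(1933, -1)), Mul(Function('X')(-29), Pow(c, -1))) = Add(Mul(-1391, Pow(1933, -1)), Mul(-29, Pow(Rational(-8, 195), -1))) = Add(Mul(-1391, Rational(1, 1933)), Mul(-29, Rational(-195, 8))) = Add(Rational(-1391, 1933), Rational(5655, 8)) = Rational(10919987, 15464)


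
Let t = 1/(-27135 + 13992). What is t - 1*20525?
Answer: -269760076/13143 ≈ -20525.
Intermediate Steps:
t = -1/13143 (t = 1/(-13143) = -1/13143 ≈ -7.6086e-5)
t - 1*20525 = -1/13143 - 1*20525 = -1/13143 - 20525 = -269760076/13143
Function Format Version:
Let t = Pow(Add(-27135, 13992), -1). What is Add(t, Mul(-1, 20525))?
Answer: Rational(-269760076, 13143) ≈ -20525.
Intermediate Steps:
t = Rational(-1, 13143) (t = Pow(-13143, -1) = Rational(-1, 13143) ≈ -7.6086e-5)
Add(t, Mul(-1, 20525)) = Add(Rational(-1, 13143), Mul(-1, 20525)) = Add(Rational(-1, 13143), -20525) = Rational(-269760076, 13143)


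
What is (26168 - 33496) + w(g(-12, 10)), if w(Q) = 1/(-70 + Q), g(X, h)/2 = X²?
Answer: -1597503/218 ≈ -7328.0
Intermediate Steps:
g(X, h) = 2*X²
(26168 - 33496) + w(g(-12, 10)) = (26168 - 33496) + 1/(-70 + 2*(-12)²) = -7328 + 1/(-70 + 2*144) = -7328 + 1/(-70 + 288) = -7328 + 1/218 = -1597503/218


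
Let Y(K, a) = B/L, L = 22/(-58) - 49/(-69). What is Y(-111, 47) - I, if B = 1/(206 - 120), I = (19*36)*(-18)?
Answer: 700948785/56932 ≈ 12312.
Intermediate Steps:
I = -12312 (I = 684*(-18) = -12312)
L = 662/2001 (L = 22*(-1/58) - 49*(-1/69) = -11/29 + 49/69 = 662/2001 ≈ 0.33083)
B = 1/86 ≈ 0.011628
Y(K, a) = 2001/56932 (Y(K, a) = 1/(86*(662/2001)) = (1/86)*(2001/662) = 2001/56932)
Y(-111, 47) - I = 2001/56932 - 1*(-12312) = 2001/56932 + 12312 = 700948785/56932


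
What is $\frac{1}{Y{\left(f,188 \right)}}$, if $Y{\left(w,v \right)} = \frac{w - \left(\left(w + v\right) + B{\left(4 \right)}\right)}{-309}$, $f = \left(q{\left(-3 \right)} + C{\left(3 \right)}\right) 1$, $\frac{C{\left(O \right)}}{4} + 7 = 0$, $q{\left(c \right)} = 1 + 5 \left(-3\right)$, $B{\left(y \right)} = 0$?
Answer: $\frac{309}{188} \approx 1.6436$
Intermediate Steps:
$q{\left(c \right)} = -14$ ($q{\left(c \right)} = 1 - 15 = -14$)
$C{\left(O \right)} = -28$ ($C{\left(O \right)} = -28 + 4 \cdot 0 = -28 + 0 = -28$)
$f = -42$ ($f = \left(-14 - 28\right) 1 = \left(-42\right) 1 = -42$)
$Y{\left(w,v \right)} = \frac{v}{309}$ ($Y{\left(w,v \right)} = \frac{w - \left(\left(w + v\right) + 0\right)}{-309} = \left(w - \left(\left(v + w\right) + 0\right)\right) \left(- \frac{1}{309}\right) = \left(w - \left(v + w\right)\right) \left(- \frac{1}{309}\right) = - v \left(- \frac{1}{309}\right) = \frac{v}{309}$)
$\frac{1}{Y{\left(f,188 \right)}} = \frac{1}{\frac{1}{309} \cdot 188} = \frac{1}{\frac{188}{309}} = \frac{309}{188}$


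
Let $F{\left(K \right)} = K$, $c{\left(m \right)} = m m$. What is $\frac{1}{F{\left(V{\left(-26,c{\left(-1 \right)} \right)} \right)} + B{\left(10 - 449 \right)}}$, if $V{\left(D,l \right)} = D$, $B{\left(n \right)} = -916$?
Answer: $- \frac{1}{942} \approx -0.0010616$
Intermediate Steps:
$c{\left(m \right)} = m^{2}$
$\frac{1}{F{\left(V{\left(-26,c{\left(-1 \right)} \right)} \right)} + B{\left(10 - 449 \right)}} = \frac{1}{-26 - 916} = \frac{1}{-942} = - \frac{1}{942}$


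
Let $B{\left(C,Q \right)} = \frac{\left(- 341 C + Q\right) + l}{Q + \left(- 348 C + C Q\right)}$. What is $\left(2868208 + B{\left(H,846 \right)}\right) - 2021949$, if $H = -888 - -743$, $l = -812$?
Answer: $\frac{20130792599}{23788} \approx 8.4626 \cdot 10^{5}$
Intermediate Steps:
$H = -145$ ($H = -888 + 743 = -145$)
$B{\left(C,Q \right)} = \frac{-812 + Q - 341 C}{Q - 348 C + C Q}$ ($B{\left(C,Q \right)} = \frac{\left(- 341 C + Q\right) - 812}{Q + \left(- 348 C + C Q\right)} = \frac{\left(Q - 341 C\right) - 812}{Q - 348 C + C Q} = \frac{-812 + Q - 341 C}{Q - 348 C + C Q}$)
$\left(2868208 + B{\left(H,846 \right)}\right) - 2021949 = \left(2868208 + \frac{-812 + 846 - -49445}{846 - -50460 - 122670}\right) - 2021949 = \left(2868208 + \frac{-812 + 846 + 49445}{846 + 50460 - 122670}\right) - 2021949 = \left(2868208 + \frac{1}{-71364} \cdot 49479\right) - 2021949 = \left(2868208 - \frac{16493}{23788}\right) - 2021949 = \frac{68228915411}{23788} - 2021949 = \frac{20130792599}{23788}$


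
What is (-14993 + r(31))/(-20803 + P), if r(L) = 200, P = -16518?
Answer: 14793/37321 ≈ 0.39637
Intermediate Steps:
(-14993 + r(31))/(-20803 + P) = (-14993 + 200)/(-20803 - 16518) = -14793/(-37321) = -14793*(-1/37321) = 14793/37321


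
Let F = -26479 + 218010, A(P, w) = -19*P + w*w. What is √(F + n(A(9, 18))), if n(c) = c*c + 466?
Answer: 3*√23934 ≈ 464.12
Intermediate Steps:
A(P, w) = w² - 19*P (A(P, w) = -19*P + w² = w² - 19*P)
F = 191531
n(c) = 466 + c² (n(c) = c² + 466 = 466 + c²)
√(F + n(A(9, 18))) = √(191531 + (466 + (18² - 19*9)²)) = √(191531 + (466 + (324 - 171)²)) = √(191531 + (466 + 153²)) = √(191531 + (466 + 23409)) = √(191531 + 23875) = √215406 = 3*√23934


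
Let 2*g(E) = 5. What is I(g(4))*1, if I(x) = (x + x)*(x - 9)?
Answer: -65/2 ≈ -32.500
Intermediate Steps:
g(E) = 5/2 (g(E) = (½)*5 = 5/2)
I(x) = 2*x*(-9 + x) (I(x) = (2*x)*(-9 + x) = 2*x*(-9 + x))
I(g(4))*1 = (2*(5/2)*(-9 + 5/2))*1 = (2*(5/2)*(-13/2))*1 = -65/2*1 = -65/2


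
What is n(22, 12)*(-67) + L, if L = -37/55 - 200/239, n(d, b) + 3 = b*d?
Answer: -229886458/13145 ≈ -17489.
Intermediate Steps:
n(d, b) = -3 + b*d
L = -19843/13145 (L = -37*1/55 - 200*1/239 = -37/55 - 200/239 = -19843/13145 ≈ -1.5095)
n(22, 12)*(-67) + L = (-3 + 12*22)*(-67) - 19843/13145 = (-3 + 264)*(-67) - 19843/13145 = 261*(-67) - 19843/13145 = -17487 - 19843/13145 = -229886458/13145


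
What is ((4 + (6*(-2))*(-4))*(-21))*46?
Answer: -50232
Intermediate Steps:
((4 + (6*(-2))*(-4))*(-21))*46 = ((4 - 12*(-4))*(-21))*46 = ((4 + 48)*(-21))*46 = (52*(-21))*46 = -1092*46 = -50232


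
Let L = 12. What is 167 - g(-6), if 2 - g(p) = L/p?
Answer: 163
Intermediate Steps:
g(p) = 2 - 12/p
167 - g(-6) = 167 - (2 - 12/(-6)) = 167 - (2 - 12*(-⅙)) = 167 - (2 + 2) = 167 - 1*4 = 167 - 4 = 163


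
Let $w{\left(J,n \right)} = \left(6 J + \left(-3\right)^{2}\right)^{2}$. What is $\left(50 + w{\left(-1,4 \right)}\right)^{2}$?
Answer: $3481$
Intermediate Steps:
$w{\left(J,n \right)} = \left(9 + 6 J\right)^{2}$ ($w{\left(J,n \right)} = \left(6 J + 9\right)^{2} = \left(9 + 6 J\right)^{2}$)
$\left(50 + w{\left(-1,4 \right)}\right)^{2} = \left(50 + 9 \left(3 + 2 \left(-1\right)\right)^{2}\right)^{2} = \left(50 + 9 \left(3 - 2\right)^{2}\right)^{2} = \left(50 + 9 \cdot 1^{2}\right)^{2} = \left(50 + 9 \cdot 1\right)^{2} = \left(50 + 9\right)^{2} = 59^{2} = 3481$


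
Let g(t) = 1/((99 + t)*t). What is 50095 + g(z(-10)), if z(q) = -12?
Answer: 52299179/1044 ≈ 50095.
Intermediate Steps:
g(t) = 1/(t*(99 + t))
50095 + g(z(-10)) = 50095 + 1/((-12)*(99 - 12)) = 50095 - 1/12/87 = 50095 - 1/12*1/87 = 50095 - 1/1044 = 52299179/1044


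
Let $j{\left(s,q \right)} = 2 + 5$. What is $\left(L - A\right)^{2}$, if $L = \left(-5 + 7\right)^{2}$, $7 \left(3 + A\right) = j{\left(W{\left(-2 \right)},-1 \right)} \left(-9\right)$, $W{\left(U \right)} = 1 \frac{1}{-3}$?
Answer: $256$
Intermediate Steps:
$W{\left(U \right)} = - \frac{1}{3}$ ($W{\left(U \right)} = 1 \left(- \frac{1}{3}\right) = - \frac{1}{3}$)
$j{\left(s,q \right)} = 7$
$A = -12$ ($A = -3 + \frac{7 \left(-9\right)}{7} = -3 + \frac{1}{7} \left(-63\right) = -3 - 9 = -12$)
$L = 4$ ($L = 2^{2} = 4$)
$\left(L - A\right)^{2} = \left(4 - -12\right)^{2} = \left(4 + 12\right)^{2} = 16^{2} = 256$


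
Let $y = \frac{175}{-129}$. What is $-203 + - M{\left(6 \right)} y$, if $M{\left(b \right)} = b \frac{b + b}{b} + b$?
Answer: $- \frac{7679}{43} \approx -178.58$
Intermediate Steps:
$y = - \frac{175}{129}$ ($y = 175 \left(- \frac{1}{129}\right) = - \frac{175}{129} \approx -1.3566$)
$M{\left(b \right)} = 3 b$ ($M{\left(b \right)} = b \frac{2 b}{b} + b = b 2 + b = 2 b + b = 3 b$)
$-203 + - M{\left(6 \right)} y = -203 + - 3 \cdot 6 \left(- \frac{175}{129}\right) = -203 + \left(-1\right) 18 \left(- \frac{175}{129}\right) = -203 - - \frac{1050}{43} = -203 + \frac{1050}{43} = - \frac{7679}{43}$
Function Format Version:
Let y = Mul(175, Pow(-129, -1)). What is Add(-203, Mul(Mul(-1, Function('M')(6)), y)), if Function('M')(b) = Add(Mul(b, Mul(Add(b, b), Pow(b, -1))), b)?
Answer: Rational(-7679, 43) ≈ -178.58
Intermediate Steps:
y = Rational(-175, 129) (y = Mul(175, Rational(-1, 129)) = Rational(-175, 129) ≈ -1.3566)
Function('M')(b) = Mul(3, b) (Function('M')(b) = Add(Mul(b, Mul(Mul(2, b), Pow(b, -1))), b) = Add(Mul(b, 2), b) = Add(Mul(2, b), b) = Mul(3, b))
Add(-203, Mul(Mul(-1, Function('M')(6)), y)) = Add(-203, Mul(Mul(-1, Mul(3, 6)), Rational(-175, 129))) = Add(-203, Mul(Mul(-1, 18), Rational(-175, 129))) = Add(-203, Mul(-18, Rational(-175, 129))) = Add(-203, Rational(1050, 43)) = Rational(-7679, 43)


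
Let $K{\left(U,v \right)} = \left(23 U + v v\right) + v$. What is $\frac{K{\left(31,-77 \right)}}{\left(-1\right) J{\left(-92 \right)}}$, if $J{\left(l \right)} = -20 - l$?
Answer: $- \frac{6565}{72} \approx -91.181$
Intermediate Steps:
$K{\left(U,v \right)} = v + v^{2} + 23 U$ ($K{\left(U,v \right)} = \left(23 U + v^{2}\right) + v = \left(v^{2} + 23 U\right) + v = v + v^{2} + 23 U$)
$\frac{K{\left(31,-77 \right)}}{\left(-1\right) J{\left(-92 \right)}} = \frac{-77 + \left(-77\right)^{2} + 23 \cdot 31}{\left(-1\right) \left(-20 - -92\right)} = \frac{-77 + 5929 + 713}{\left(-1\right) \left(-20 + 92\right)} = \frac{6565}{\left(-1\right) 72} = \frac{6565}{-72} = 6565 \left(- \frac{1}{72}\right) = - \frac{6565}{72}$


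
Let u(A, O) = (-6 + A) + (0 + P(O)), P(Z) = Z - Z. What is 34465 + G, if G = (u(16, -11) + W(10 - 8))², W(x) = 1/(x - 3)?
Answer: 34546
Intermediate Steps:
P(Z) = 0
u(A, O) = -6 + A (u(A, O) = (-6 + A) + (0 + 0) = (-6 + A) + 0 = -6 + A)
W(x) = 1/(-3 + x)
G = 81 (G = ((-6 + 16) + 1/(-3 + (10 - 8)))² = (10 + 1/(-3 + 2))² = (10 + 1/(-1))² = (10 - 1)² = 9² = 81)
34465 + G = 34465 + 81 = 34546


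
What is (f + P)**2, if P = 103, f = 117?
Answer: 48400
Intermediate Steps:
(f + P)**2 = (117 + 103)**2 = 220**2 = 48400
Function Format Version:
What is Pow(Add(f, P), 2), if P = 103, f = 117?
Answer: 48400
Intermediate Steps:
Pow(Add(f, P), 2) = Pow(Add(117, 103), 2) = Pow(220, 2) = 48400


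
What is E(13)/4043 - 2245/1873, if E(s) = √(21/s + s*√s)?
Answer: -2245/1873 + √(273 + 2197*√13)/52559 ≈ -1.1969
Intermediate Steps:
E(s) = √(s^(3/2) + 21/s) (E(s) = √(21/s + s^(3/2)) = √(s^(3/2) + 21/s))
E(13)/4043 - 2245/1873 = √((21 + 13^(5/2))/13)/4043 - 2245/1873 = √((21 + 169*√13)/13)*(1/4043) - 2245*1/1873 = √(21/13 + 13*√13)*(1/4043) - 2245/1873 = √(21/13 + 13*√13)/4043 - 2245/1873 = -2245/1873 + √(21/13 + 13*√13)/4043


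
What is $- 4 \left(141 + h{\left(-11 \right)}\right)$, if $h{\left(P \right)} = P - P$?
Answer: $-564$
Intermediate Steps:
$h{\left(P \right)} = 0$
$- 4 \left(141 + h{\left(-11 \right)}\right) = - 4 \left(141 + 0\right) = \left(-4\right) 141 = -564$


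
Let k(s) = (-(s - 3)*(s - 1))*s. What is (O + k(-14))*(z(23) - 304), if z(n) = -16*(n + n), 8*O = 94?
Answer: -3725020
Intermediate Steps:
O = 47/4 (O = (1/8)*94 = 47/4 ≈ 11.750)
z(n) = -32*n
k(s) = -s*(-1 + s)*(-3 + s) (k(s) = (-(-3 + s)*(-1 + s))*s = (-(-1 + s)*(-3 + s))*s = -s*(-1 + s)*(-3 + s))
(O + k(-14))*(z(23) - 304) = (47/4 - 14*(-3 - 1*(-14)**2 + 4*(-14)))*(-32*23 - 304) = (47/4 - 14*(-3 - 1*196 - 56))*(-736 - 304) = (47/4 - 14*(-3 - 196 - 56))*(-1040) = (47/4 - 14*(-255))*(-1040) = (47/4 + 3570)*(-1040) = (14327/4)*(-1040) = -3725020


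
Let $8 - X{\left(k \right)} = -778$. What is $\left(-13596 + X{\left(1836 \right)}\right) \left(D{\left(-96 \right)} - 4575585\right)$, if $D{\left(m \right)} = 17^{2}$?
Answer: $58609541760$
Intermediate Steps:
$X{\left(k \right)} = 786$ ($X{\left(k \right)} = 8 - -778 = 8 + 778 = 786$)
$D{\left(m \right)} = 289$
$\left(-13596 + X{\left(1836 \right)}\right) \left(D{\left(-96 \right)} - 4575585\right) = \left(-13596 + 786\right) \left(289 - 4575585\right) = \left(-12810\right) \left(-4575296\right) = 58609541760$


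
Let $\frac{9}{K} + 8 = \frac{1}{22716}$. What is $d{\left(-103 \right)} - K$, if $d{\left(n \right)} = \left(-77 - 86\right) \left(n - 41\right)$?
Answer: $\frac{4265700588}{181727} \approx 23473.0$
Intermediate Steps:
$K = - \frac{204444}{181727}$ ($K = \frac{9}{-8 + \frac{1}{22716}} = \frac{9}{- \frac{181727}{22716}} = 9 \left(- \frac{22716}{181727}\right) = - \frac{204444}{181727} \approx -1.125$)
$d{\left(n \right)} = 6683 - 163 n$ ($d{\left(n \right)} = - 163 \left(-41 + n\right) = 6683 - 163 n$)
$d{\left(-103 \right)} - K = \left(6683 - -16789\right) - - \frac{204444}{181727} = \left(6683 + 16789\right) + \frac{204444}{181727} = 23472 + \frac{204444}{181727} = \frac{4265700588}{181727}$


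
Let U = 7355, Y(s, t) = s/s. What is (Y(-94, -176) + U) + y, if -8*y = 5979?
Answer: 52869/8 ≈ 6608.6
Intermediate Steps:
Y(s, t) = 1
y = -5979/8 (y = -⅛*5979 = -5979/8 ≈ -747.38)
(Y(-94, -176) + U) + y = (1 + 7355) - 5979/8 = 7356 - 5979/8 = 52869/8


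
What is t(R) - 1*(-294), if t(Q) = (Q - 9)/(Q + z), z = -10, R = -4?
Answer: 4129/14 ≈ 294.93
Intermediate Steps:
t(Q) = (-9 + Q)/(-10 + Q) (t(Q) = (Q - 9)/(Q - 10) = (-9 + Q)/(-10 + Q))
t(R) - 1*(-294) = (-9 - 4)/(-10 - 4) - 1*(-294) = -13/(-14) + 294 = -1/14*(-13) + 294 = 13/14 + 294 = 4129/14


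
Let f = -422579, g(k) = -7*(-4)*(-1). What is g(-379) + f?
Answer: -422607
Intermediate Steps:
g(k) = -28 (g(k) = 28*(-1) = -28)
g(-379) + f = -28 - 422579 = -422607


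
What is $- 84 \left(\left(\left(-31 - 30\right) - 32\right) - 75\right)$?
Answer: $14112$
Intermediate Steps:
$- 84 \left(\left(\left(-31 - 30\right) - 32\right) - 75\right) = - 84 \left(\left(-61 - 32\right) - 75\right) = - 84 \left(-93 - 75\right) = \left(-84\right) \left(-168\right) = 14112$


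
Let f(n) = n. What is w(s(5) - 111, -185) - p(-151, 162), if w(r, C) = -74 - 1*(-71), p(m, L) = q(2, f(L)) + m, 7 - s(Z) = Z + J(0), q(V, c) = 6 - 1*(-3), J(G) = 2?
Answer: 139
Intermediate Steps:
q(V, c) = 9 (q(V, c) = 6 + 3 = 9)
s(Z) = 5 - Z (s(Z) = 7 - (Z + 2) = 7 - (2 + Z) = 7 + (-2 - Z) = 5 - Z)
p(m, L) = 9 + m
w(r, C) = -3 (w(r, C) = -74 + 71 = -3)
w(s(5) - 111, -185) - p(-151, 162) = -3 - (9 - 151) = -3 - 1*(-142) = -3 + 142 = 139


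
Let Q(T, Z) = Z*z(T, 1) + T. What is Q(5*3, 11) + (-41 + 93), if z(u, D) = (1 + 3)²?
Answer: 243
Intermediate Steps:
z(u, D) = 16 (z(u, D) = 4² = 16)
Q(T, Z) = T + 16*Z (Q(T, Z) = Z*16 + T = 16*Z + T = T + 16*Z)
Q(5*3, 11) + (-41 + 93) = (5*3 + 16*11) + (-41 + 93) = (15 + 176) + 52 = 191 + 52 = 243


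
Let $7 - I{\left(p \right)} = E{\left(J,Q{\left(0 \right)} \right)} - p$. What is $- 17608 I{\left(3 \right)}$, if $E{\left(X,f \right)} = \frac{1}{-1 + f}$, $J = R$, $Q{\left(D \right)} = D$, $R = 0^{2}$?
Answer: $-193688$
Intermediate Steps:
$R = 0$
$J = 0$
$I{\left(p \right)} = 8 + p$ ($I{\left(p \right)} = 7 - \left(\frac{1}{-1 + 0} - p\right) = 7 - \left(\frac{1}{-1} - p\right) = 7 - \left(-1 - p\right) = 7 + \left(1 + p\right) = 8 + p$)
$- 17608 I{\left(3 \right)} = - 17608 \left(8 + 3\right) = \left(-17608\right) 11 = -193688$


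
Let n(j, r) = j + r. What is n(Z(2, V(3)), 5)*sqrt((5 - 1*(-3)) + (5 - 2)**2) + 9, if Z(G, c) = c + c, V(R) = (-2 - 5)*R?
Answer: 9 - 37*sqrt(17) ≈ -143.55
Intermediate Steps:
V(R) = -7*R
Z(G, c) = 2*c
n(Z(2, V(3)), 5)*sqrt((5 - 1*(-3)) + (5 - 2)**2) + 9 = (2*(-7*3) + 5)*sqrt((5 - 1*(-3)) + (5 - 2)**2) + 9 = (2*(-21) + 5)*sqrt((5 + 3) + 3**2) + 9 = (-42 + 5)*sqrt(8 + 9) + 9 = -37*sqrt(17) + 9 = 9 - 37*sqrt(17)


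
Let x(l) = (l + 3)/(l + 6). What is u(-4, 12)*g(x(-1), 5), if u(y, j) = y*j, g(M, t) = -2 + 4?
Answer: -96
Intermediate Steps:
x(l) = (3 + l)/(6 + l)
g(M, t) = 2
u(y, j) = j*y
u(-4, 12)*g(x(-1), 5) = (12*(-4))*2 = -48*2 = -96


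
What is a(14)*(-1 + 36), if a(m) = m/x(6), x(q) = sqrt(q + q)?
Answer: 245*sqrt(3)/3 ≈ 141.45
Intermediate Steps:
x(q) = sqrt(2)*sqrt(q) (x(q) = sqrt(2*q) = sqrt(2)*sqrt(q))
a(m) = m*sqrt(3)/6 (a(m) = m/((sqrt(2)*sqrt(6))) = m/((2*sqrt(3))) = m*(sqrt(3)/6) = m*sqrt(3)/6)
a(14)*(-1 + 36) = ((1/6)*14*sqrt(3))*(-1 + 36) = (7*sqrt(3)/3)*35 = 245*sqrt(3)/3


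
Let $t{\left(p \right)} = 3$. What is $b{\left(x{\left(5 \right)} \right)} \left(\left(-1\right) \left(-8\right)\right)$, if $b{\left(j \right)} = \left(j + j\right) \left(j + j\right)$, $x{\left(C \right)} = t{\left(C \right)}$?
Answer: $288$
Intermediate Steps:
$x{\left(C \right)} = 3$
$b{\left(j \right)} = 4 j^{2}$ ($b{\left(j \right)} = 2 j 2 j = 4 j^{2}$)
$b{\left(x{\left(5 \right)} \right)} \left(\left(-1\right) \left(-8\right)\right) = 4 \cdot 3^{2} \left(\left(-1\right) \left(-8\right)\right) = 4 \cdot 9 \cdot 8 = 36 \cdot 8 = 288$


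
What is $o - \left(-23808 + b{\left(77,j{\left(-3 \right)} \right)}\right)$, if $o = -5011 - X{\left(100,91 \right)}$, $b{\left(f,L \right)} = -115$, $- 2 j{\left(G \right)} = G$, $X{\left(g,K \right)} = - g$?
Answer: $19012$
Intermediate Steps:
$j{\left(G \right)} = - \frac{G}{2}$
$o = -4911$ ($o = -5011 - \left(-1\right) 100 = -5011 - -100 = -5011 + 100 = -4911$)
$o - \left(-23808 + b{\left(77,j{\left(-3 \right)} \right)}\right) = -4911 - \left(-23808 - 115\right) = -4911 - -23923 = -4911 + 23923 = 19012$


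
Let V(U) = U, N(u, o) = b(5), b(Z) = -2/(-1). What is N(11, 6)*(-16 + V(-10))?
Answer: -52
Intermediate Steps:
b(Z) = 2 (b(Z) = -2*(-1) = 2)
N(u, o) = 2
N(11, 6)*(-16 + V(-10)) = 2*(-16 - 10) = 2*(-26) = -52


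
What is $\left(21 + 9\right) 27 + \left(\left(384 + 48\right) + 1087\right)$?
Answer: $2329$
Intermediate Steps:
$\left(21 + 9\right) 27 + \left(\left(384 + 48\right) + 1087\right) = 30 \cdot 27 + \left(432 + 1087\right) = 810 + 1519 = 2329$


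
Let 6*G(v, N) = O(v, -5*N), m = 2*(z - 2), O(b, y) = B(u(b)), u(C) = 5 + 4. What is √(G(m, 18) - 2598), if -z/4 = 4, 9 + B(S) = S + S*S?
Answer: I*√10338/2 ≈ 50.838*I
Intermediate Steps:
u(C) = 9
B(S) = -9 + S + S² (B(S) = -9 + (S + S*S) = -9 + (S + S²) = -9 + S + S²)
z = -16 (z = -4*4 = -16)
O(b, y) = 81 (O(b, y) = -9 + 9 + 9² = -9 + 9 + 81 = 81)
m = -36 (m = 2*(-16 - 2) = 2*(-18) = -36)
G(v, N) = 27/2 (G(v, N) = (⅙)*81 = 27/2)
√(G(m, 18) - 2598) = √(27/2 - 2598) = √(-5169/2) = I*√10338/2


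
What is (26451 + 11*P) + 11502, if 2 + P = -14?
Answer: 37777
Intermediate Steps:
P = -16 (P = -2 - 14 = -16)
(26451 + 11*P) + 11502 = (26451 + 11*(-16)) + 11502 = (26451 - 176) + 11502 = 26275 + 11502 = 37777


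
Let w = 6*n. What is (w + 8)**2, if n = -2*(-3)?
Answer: 1936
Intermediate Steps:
n = 6
w = 36 (w = 6*6 = 36)
(w + 8)**2 = (36 + 8)**2 = 44**2 = 1936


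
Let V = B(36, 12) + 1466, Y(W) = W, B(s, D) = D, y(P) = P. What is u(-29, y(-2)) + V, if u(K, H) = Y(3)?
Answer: 1481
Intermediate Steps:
u(K, H) = 3
V = 1478 (V = 12 + 1466 = 1478)
u(-29, y(-2)) + V = 3 + 1478 = 1481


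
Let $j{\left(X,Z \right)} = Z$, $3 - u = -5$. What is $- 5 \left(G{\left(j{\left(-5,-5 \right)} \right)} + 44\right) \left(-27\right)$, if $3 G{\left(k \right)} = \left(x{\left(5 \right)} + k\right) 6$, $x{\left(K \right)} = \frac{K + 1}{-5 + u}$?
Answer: $5130$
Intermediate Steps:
$u = 8$ ($u = 3 - -5 = 3 + 5 = 8$)
$x{\left(K \right)} = \frac{1}{3} + \frac{K}{3}$ ($x{\left(K \right)} = \frac{K + 1}{-5 + 8} = \frac{1 + K}{3} = \left(1 + K\right) \frac{1}{3} = \frac{1}{3} + \frac{K}{3}$)
$G{\left(k \right)} = 4 + 2 k$ ($G{\left(k \right)} = \frac{\left(\left(\frac{1}{3} + \frac{1}{3} \cdot 5\right) + k\right) 6}{3} = \frac{\left(\left(\frac{1}{3} + \frac{5}{3}\right) + k\right) 6}{3} = \frac{\left(2 + k\right) 6}{3} = \frac{12 + 6 k}{3} = 4 + 2 k$)
$- 5 \left(G{\left(j{\left(-5,-5 \right)} \right)} + 44\right) \left(-27\right) = - 5 \left(\left(4 + 2 \left(-5\right)\right) + 44\right) \left(-27\right) = - 5 \left(\left(4 - 10\right) + 44\right) \left(-27\right) = - 5 \left(-6 + 44\right) \left(-27\right) = - 5 \cdot 38 \left(-27\right) = \left(-5\right) \left(-1026\right) = 5130$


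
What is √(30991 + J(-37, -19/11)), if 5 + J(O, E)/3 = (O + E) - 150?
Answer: 2*√919897/11 ≈ 174.38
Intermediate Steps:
J(O, E) = -465 + 3*E + 3*O (J(O, E) = -15 + 3*((O + E) - 150) = -15 + 3*((E + O) - 150) = -15 + 3*(-150 + E + O) = -15 + (-450 + 3*E + 3*O) = -465 + 3*E + 3*O)
√(30991 + J(-37, -19/11)) = √(30991 + (-465 + 3*(-19/11) + 3*(-37))) = √(30991 + (-465 + 3*(-19*1/11) - 111)) = √(30991 + (-465 + 3*(-19/11) - 111)) = √(30991 + (-465 - 57/11 - 111)) = √(30991 - 6393/11) = √(334508/11) = 2*√919897/11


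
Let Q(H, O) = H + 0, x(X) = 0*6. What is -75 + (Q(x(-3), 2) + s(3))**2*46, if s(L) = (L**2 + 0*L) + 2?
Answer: 5491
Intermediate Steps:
x(X) = 0
Q(H, O) = H
s(L) = 2 + L**2 (s(L) = (L**2 + 0) + 2 = L**2 + 2 = 2 + L**2)
-75 + (Q(x(-3), 2) + s(3))**2*46 = -75 + (0 + (2 + 3**2))**2*46 = -75 + (0 + (2 + 9))**2*46 = -75 + (0 + 11)**2*46 = -75 + 11**2*46 = -75 + 121*46 = -75 + 5566 = 5491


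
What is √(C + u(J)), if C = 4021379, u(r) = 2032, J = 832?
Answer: √4023411 ≈ 2005.8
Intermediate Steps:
√(C + u(J)) = √(4021379 + 2032) = √4023411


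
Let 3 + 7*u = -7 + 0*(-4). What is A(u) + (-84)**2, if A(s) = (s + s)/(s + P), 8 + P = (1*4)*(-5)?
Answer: 726778/103 ≈ 7056.1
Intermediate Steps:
u = -10/7 (u = -3/7 + (-7 + 0*(-4))/7 = -3/7 + (-7 + 0)/7 = -3/7 + (1/7)*(-7) = -3/7 - 1 = -10/7 ≈ -1.4286)
P = -28 (P = -8 + (1*4)*(-5) = -8 + 4*(-5) = -8 - 20 = -28)
A(s) = 2*s/(-28 + s) (A(s) = (s + s)/(s - 28) = (2*s)/(-28 + s) = 2*s/(-28 + s))
A(u) + (-84)**2 = 2*(-10/7)/(-28 - 10/7) + (-84)**2 = 2*(-10/7)/(-206/7) + 7056 = 2*(-10/7)*(-7/206) + 7056 = 10/103 + 7056 = 726778/103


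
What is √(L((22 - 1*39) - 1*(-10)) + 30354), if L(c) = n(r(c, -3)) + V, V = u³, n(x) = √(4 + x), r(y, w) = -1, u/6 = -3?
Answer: √(24522 + √3) ≈ 156.60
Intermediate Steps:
u = -18 (u = 6*(-3) = -18)
V = -5832 (V = (-18)³ = -5832)
L(c) = -5832 + √3 (L(c) = √(4 - 1) - 5832 = √3 - 5832 = -5832 + √3)
√(L((22 - 1*39) - 1*(-10)) + 30354) = √((-5832 + √3) + 30354) = √(24522 + √3)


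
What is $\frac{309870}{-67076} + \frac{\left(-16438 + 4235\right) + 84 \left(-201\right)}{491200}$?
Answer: $- \frac{38539795903}{8236932800} \approx -4.6789$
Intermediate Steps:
$\frac{309870}{-67076} + \frac{\left(-16438 + 4235\right) + 84 \left(-201\right)}{491200} = 309870 \left(- \frac{1}{67076}\right) + \left(-12203 - 16884\right) \frac{1}{491200} = - \frac{154935}{33538} - \frac{29087}{491200} = - \frac{38539795903}{8236932800}$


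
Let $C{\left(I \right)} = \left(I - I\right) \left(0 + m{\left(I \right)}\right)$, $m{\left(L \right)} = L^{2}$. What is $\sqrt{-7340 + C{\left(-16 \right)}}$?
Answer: $2 i \sqrt{1835} \approx 85.674 i$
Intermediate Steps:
$C{\left(I \right)} = 0$ ($C{\left(I \right)} = \left(I - I\right) \left(0 + I^{2}\right) = 0 I^{2} = 0$)
$\sqrt{-7340 + C{\left(-16 \right)}} = \sqrt{-7340 + 0} = \sqrt{-7340} = 2 i \sqrt{1835}$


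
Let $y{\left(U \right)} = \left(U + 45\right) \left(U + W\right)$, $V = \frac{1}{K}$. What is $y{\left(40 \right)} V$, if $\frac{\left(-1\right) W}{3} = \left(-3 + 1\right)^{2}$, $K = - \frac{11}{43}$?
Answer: $- \frac{102340}{11} \approx -9303.6$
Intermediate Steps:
$K = - \frac{11}{43}$ ($K = \left(-11\right) \frac{1}{43} = - \frac{11}{43} \approx -0.25581$)
$W = -12$ ($W = - 3 \left(-3 + 1\right)^{2} = - 3 \left(-2\right)^{2} = \left(-3\right) 4 = -12$)
$V = - \frac{43}{11}$ ($V = \frac{1}{- \frac{11}{43}} = - \frac{43}{11} \approx -3.9091$)
$y{\left(U \right)} = \left(-12 + U\right) \left(45 + U\right)$ ($y{\left(U \right)} = \left(U + 45\right) \left(U - 12\right) = \left(45 + U\right) \left(-12 + U\right) = \left(-12 + U\right) \left(45 + U\right)$)
$y{\left(40 \right)} V = \left(-540 + 40^{2} + 33 \cdot 40\right) \left(- \frac{43}{11}\right) = \left(-540 + 1600 + 1320\right) \left(- \frac{43}{11}\right) = 2380 \left(- \frac{43}{11}\right) = - \frac{102340}{11}$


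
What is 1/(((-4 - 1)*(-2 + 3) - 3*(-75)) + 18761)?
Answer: 1/18981 ≈ 5.2684e-5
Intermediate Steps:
1/(((-4 - 1)*(-2 + 3) - 3*(-75)) + 18761) = 1/((-5*1 + 225) + 18761) = 1/((-5 + 225) + 18761) = 1/(220 + 18761) = 1/18981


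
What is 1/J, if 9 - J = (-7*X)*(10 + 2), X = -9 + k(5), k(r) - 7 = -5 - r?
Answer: -1/999 ≈ -0.0010010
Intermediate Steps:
k(r) = 2 - r (k(r) = 7 + (-5 - r) = 2 - r)
X = -12 (X = -9 + (2 - 1*5) = -9 + (2 - 5) = -9 - 3 = -12)
J = -999 (J = 9 - (-7*(-12))*(10 + 2) = 9 - 84*12 = 9 - 1*1008 = 9 - 1008 = -999)
1/J = 1/(-999) = -1/999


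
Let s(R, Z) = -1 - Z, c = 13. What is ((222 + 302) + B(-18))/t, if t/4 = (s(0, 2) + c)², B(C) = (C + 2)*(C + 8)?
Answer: 171/100 ≈ 1.7100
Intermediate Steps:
B(C) = (2 + C)*(8 + C)
t = 400 (t = 4*((-1 - 1*2) + 13)² = 4*((-1 - 2) + 13)² = 4*(-3 + 13)² = 4*10² = 4*100 = 400)
((222 + 302) + B(-18))/t = ((222 + 302) + (16 + (-18)² + 10*(-18)))/400 = (524 + (16 + 324 - 180))*(1/400) = (524 + 160)*(1/400) = 684*(1/400) = 171/100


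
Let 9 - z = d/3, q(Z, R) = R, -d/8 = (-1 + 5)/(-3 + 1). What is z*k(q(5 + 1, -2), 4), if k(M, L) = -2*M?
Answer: 44/3 ≈ 14.667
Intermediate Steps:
d = 16 (d = -8*(-1 + 5)/(-3 + 1) = -32/(-2) = -32*(-1)/2 = -8*(-2) = 16)
z = 11/3 (z = 9 - 16/3 = 11/3 ≈ 3.6667)
z*k(q(5 + 1, -2), 4) = 11*(-2*(-2))/3 = (11/3)*4 = 44/3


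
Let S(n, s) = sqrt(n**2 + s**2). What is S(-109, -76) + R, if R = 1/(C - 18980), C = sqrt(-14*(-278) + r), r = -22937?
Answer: -292/5542453 + sqrt(17657) - I*sqrt(19045)/360259445 ≈ 132.88 - 3.8307e-7*I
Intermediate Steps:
C = I*sqrt(19045) (C = sqrt(-14*(-278) - 22937) = sqrt(3892 - 22937) = sqrt(-19045) = I*sqrt(19045) ≈ 138.0*I)
R = 1/(-18980 + I*sqrt(19045)) (R = 1/(I*sqrt(19045) - 18980) = 1/(-18980 + I*sqrt(19045)) ≈ -5.2684e-5 - 3.831e-7*I)
S(-109, -76) + R = sqrt((-109)**2 + (-76)**2) + (-292/5542453 - I*sqrt(19045)/360259445) = sqrt(11881 + 5776) + (-292/5542453 - I*sqrt(19045)/360259445) = sqrt(17657) + (-292/5542453 - I*sqrt(19045)/360259445) = -292/5542453 + sqrt(17657) - I*sqrt(19045)/360259445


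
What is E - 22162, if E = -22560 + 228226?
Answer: 183504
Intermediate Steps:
E = 205666
E - 22162 = 205666 - 22162 = 183504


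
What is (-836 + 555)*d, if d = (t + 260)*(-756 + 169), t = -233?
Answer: 4453569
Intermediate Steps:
d = -15849 (d = (-233 + 260)*(-756 + 169) = 27*(-587) = -15849)
(-836 + 555)*d = (-836 + 555)*(-15849) = -281*(-15849) = 4453569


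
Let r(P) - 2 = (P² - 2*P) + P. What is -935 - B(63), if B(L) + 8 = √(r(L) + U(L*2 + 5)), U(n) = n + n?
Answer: -927 - √4170 ≈ -991.58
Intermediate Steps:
U(n) = 2*n
r(P) = 2 + P² - P (r(P) = 2 + ((P² - 2*P) + P) = 2 + (P² - P) = 2 + P² - P)
B(L) = -8 + √(12 + L² + 3*L) (B(L) = -8 + √((2 + L² - L) + 2*(L*2 + 5)) = -8 + √((2 + L² - L) + 2*(2*L + 5)) = -8 + √((2 + L² - L) + 2*(5 + 2*L)) = -8 + √((2 + L² - L) + (10 + 4*L)) = -8 + √(12 + L² + 3*L))
-935 - B(63) = -935 - (-8 + √(12 + 63² + 3*63)) = -935 - (-8 + √(12 + 3969 + 189)) = -935 - (-8 + √4170) = -935 + (8 - √4170) = -927 - √4170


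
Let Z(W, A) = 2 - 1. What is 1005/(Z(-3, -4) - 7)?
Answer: -335/2 ≈ -167.50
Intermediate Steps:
Z(W, A) = 1
1005/(Z(-3, -4) - 7) = 1005/(1 - 7) = 1005/(-6) = -⅙*1005 = -335/2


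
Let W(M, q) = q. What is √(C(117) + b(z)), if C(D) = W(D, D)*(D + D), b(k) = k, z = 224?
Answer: √27602 ≈ 166.14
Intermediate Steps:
C(D) = 2*D² (C(D) = D*(D + D) = D*(2*D) = 2*D²)
√(C(117) + b(z)) = √(2*117² + 224) = √(2*13689 + 224) = √(27378 + 224) = √27602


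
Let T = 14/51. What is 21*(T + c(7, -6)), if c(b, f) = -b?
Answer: -2401/17 ≈ -141.24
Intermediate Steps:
T = 14/51 (T = 14*(1/51) = 14/51 ≈ 0.27451)
21*(T + c(7, -6)) = 21*(14/51 - 1*7) = 21*(14/51 - 7) = 21*(-343/51) = -2401/17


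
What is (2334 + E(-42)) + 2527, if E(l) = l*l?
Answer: 6625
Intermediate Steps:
E(l) = l²
(2334 + E(-42)) + 2527 = (2334 + (-42)²) + 2527 = (2334 + 1764) + 2527 = 4098 + 2527 = 6625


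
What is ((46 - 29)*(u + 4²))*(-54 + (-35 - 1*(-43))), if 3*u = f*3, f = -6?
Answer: -7820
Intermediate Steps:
u = -6 (u = (-6*3)/3 = (⅓)*(-18) = -6)
((46 - 29)*(u + 4²))*(-54 + (-35 - 1*(-43))) = ((46 - 29)*(-6 + 4²))*(-54 + (-35 - 1*(-43))) = (17*(-6 + 16))*(-54 + (-35 + 43)) = (17*10)*(-54 + 8) = 170*(-46) = -7820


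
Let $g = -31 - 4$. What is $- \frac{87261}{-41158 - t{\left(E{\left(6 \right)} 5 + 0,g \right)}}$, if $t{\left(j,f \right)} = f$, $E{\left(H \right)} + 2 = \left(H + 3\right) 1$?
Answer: $\frac{87}{41} \approx 2.122$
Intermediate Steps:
$g = -35$ ($g = -31 - 4 = -35$)
$E{\left(H \right)} = 1 + H$ ($E{\left(H \right)} = -2 + \left(H + 3\right) 1 = -2 + \left(3 + H\right) 1 = -2 + \left(3 + H\right) = 1 + H$)
$- \frac{87261}{-41158 - t{\left(E{\left(6 \right)} 5 + 0,g \right)}} = - \frac{87261}{-41158 - -35} = - \frac{87261}{-41158 + 35} = - \frac{87261}{-41123} = \left(-87261\right) \left(- \frac{1}{41123}\right) = \frac{87}{41}$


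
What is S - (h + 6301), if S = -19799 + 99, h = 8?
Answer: -26009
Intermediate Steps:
S = -19700
S - (h + 6301) = -19700 - (8 + 6301) = -19700 - 1*6309 = -19700 - 6309 = -26009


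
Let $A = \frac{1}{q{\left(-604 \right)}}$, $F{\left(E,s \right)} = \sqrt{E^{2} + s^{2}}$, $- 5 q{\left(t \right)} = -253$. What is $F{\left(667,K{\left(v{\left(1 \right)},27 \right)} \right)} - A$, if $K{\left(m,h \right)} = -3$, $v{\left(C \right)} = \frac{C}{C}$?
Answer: $- \frac{5}{253} + \sqrt{444898} \approx 666.99$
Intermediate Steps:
$v{\left(C \right)} = 1$
$q{\left(t \right)} = \frac{253}{5}$ ($q{\left(t \right)} = \left(- \frac{1}{5}\right) \left(-253\right) = \frac{253}{5}$)
$A = \frac{5}{253}$ ($A = \frac{1}{\frac{253}{5}} = \frac{5}{253} \approx 0.019763$)
$F{\left(667,K{\left(v{\left(1 \right)},27 \right)} \right)} - A = \sqrt{667^{2} + \left(-3\right)^{2}} - \frac{5}{253} = \sqrt{444889 + 9} - \frac{5}{253} = \sqrt{444898} - \frac{5}{253} = - \frac{5}{253} + \sqrt{444898}$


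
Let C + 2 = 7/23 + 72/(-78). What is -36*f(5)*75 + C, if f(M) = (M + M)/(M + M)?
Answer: -808083/299 ≈ -2702.6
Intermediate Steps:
f(M) = 1 (f(M) = (2*M)/((2*M)) = (2*M)*(1/(2*M)) = 1)
C = -783/299 (C = -2 + (7/23 + 72/(-78)) = -2 + (7*(1/23) + 72*(-1/78)) = -2 + (7/23 - 12/13) = -2 - 185/299 = -783/299 ≈ -2.6187)
-36*f(5)*75 + C = -36*1*75 - 783/299 = -36*75 - 783/299 = -2700 - 783/299 = -808083/299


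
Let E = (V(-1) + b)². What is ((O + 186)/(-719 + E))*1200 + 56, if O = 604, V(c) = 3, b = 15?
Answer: -2344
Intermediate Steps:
E = 324 (E = (3 + 15)² = 18² = 324)
((O + 186)/(-719 + E))*1200 + 56 = ((604 + 186)/(-719 + 324))*1200 + 56 = (790/(-395))*1200 + 56 = (790*(-1/395))*1200 + 56 = -2*1200 + 56 = -2400 + 56 = -2344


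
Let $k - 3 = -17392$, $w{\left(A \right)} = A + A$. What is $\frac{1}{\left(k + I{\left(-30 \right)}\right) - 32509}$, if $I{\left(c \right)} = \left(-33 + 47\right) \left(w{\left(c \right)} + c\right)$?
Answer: $- \frac{1}{51158} \approx -1.9547 \cdot 10^{-5}$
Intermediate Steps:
$w{\left(A \right)} = 2 A$
$k = -17389$ ($k = 3 - 17392 = -17389$)
$I{\left(c \right)} = 42 c$ ($I{\left(c \right)} = \left(-33 + 47\right) \left(2 c + c\right) = 14 \cdot 3 c = 42 c$)
$\frac{1}{\left(k + I{\left(-30 \right)}\right) - 32509} = \frac{1}{\left(-17389 + 42 \left(-30\right)\right) - 32509} = \frac{1}{\left(-17389 - 1260\right) - 32509} = \frac{1}{-18649 - 32509} = \frac{1}{-51158} = - \frac{1}{51158}$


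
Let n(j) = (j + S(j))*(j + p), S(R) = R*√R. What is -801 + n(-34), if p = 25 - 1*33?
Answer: 627 + 1428*I*√34 ≈ 627.0 + 8326.6*I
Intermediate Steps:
p = -8 (p = 25 - 33 = -8)
S(R) = R^(3/2)
n(j) = (-8 + j)*(j + j^(3/2)) (n(j) = (j + j^(3/2))*(j - 8) = (j + j^(3/2))*(-8 + j) = (-8 + j)*(j + j^(3/2)))
-801 + n(-34) = -801 + ((-34)² + (-34)^(5/2) - 8*(-34) - (-272)*I*√34) = -801 + (1156 + 1156*I*√34 + 272 - (-272)*I*√34) = -801 + (1156 + 1156*I*√34 + 272 + 272*I*√34) = -801 + (1428 + 1428*I*√34) = 627 + 1428*I*√34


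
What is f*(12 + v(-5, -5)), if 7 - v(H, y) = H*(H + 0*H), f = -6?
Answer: 36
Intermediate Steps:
v(H, y) = 7 - H**2 (v(H, y) = 7 - H*(H + 0*H) = 7 - H*(H + 0) = 7 - H*H = 7 - H**2)
f*(12 + v(-5, -5)) = -6*(12 + (7 - 1*(-5)**2)) = -6*(12 + (7 - 1*25)) = -6*(12 + (7 - 25)) = -6*(12 - 18) = -6*(-6) = 36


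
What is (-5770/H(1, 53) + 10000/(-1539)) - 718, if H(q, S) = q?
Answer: -9995032/1539 ≈ -6494.5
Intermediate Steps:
(-5770/H(1, 53) + 10000/(-1539)) - 718 = (-5770/1 + 10000/(-1539)) - 718 = (-5770*1 + 10000*(-1/1539)) - 718 = (-5770 - 10000/1539) - 718 = -8890030/1539 - 718 = -9995032/1539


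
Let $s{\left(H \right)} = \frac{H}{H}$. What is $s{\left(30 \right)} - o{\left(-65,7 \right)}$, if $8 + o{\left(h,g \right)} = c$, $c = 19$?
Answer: $-10$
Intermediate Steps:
$s{\left(H \right)} = 1$
$o{\left(h,g \right)} = 11$ ($o{\left(h,g \right)} = -8 + 19 = 11$)
$s{\left(30 \right)} - o{\left(-65,7 \right)} = 1 - 11 = -10$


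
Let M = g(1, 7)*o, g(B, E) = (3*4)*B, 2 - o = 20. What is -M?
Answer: 216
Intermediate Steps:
o = -18 (o = 2 - 1*20 = 2 - 20 = -18)
g(B, E) = 12*B
M = -216 (M = (12*1)*(-18) = 12*(-18) = -216)
-M = -1*(-216) = 216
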